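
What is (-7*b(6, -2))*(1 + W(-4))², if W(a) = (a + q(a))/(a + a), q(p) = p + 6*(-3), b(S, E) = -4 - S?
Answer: 10115/8 ≈ 1264.4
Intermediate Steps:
q(p) = -18 + p (q(p) = p - 18 = -18 + p)
W(a) = (-18 + 2*a)/(2*a) (W(a) = (a + (-18 + a))/(a + a) = (-18 + 2*a)/((2*a)) = (-18 + 2*a)*(1/(2*a)) = (-18 + 2*a)/(2*a))
(-7*b(6, -2))*(1 + W(-4))² = (-7*(-4 - 1*6))*(1 + (-9 - 4)/(-4))² = (-7*(-4 - 6))*(1 - ¼*(-13))² = (-7*(-10))*(1 + 13/4)² = 70*(17/4)² = 70*(289/16) = 10115/8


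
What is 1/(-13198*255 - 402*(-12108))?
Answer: 1/1501926 ≈ 6.6581e-7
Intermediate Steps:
1/(-13198*255 - 402*(-12108)) = 1/(-3365490 + 4867416) = 1/1501926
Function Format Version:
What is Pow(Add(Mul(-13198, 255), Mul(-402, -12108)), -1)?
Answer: Rational(1, 1501926) ≈ 6.6581e-7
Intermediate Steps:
Pow(Add(Mul(-13198, 255), Mul(-402, -12108)), -1) = Pow(Add(-3365490, 4867416), -1) = Pow(1501926, -1) = Rational(1, 1501926)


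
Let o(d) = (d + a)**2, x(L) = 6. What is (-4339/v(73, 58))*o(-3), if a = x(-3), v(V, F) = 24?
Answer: -13017/8 ≈ -1627.1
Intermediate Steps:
a = 6
o(d) = (6 + d)**2 (o(d) = (d + 6)**2 = (6 + d)**2)
(-4339/v(73, 58))*o(-3) = (-4339/24)*(6 - 3)**2 = -4339*1/24*3**2 = -4339/24*9 = -13017/8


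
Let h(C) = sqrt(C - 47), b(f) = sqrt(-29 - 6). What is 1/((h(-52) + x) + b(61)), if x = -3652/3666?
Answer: 1833/(-1826 + 1833*I*sqrt(35) + 5499*I*sqrt(11)) ≈ -0.0039418 - 0.06278*I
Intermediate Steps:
b(f) = I*sqrt(35) (b(f) = sqrt(-35) = I*sqrt(35))
h(C) = sqrt(-47 + C)
x = -1826/1833 (x = -3652*1/3666 = -1826/1833 ≈ -0.99618)
1/((h(-52) + x) + b(61)) = 1/((sqrt(-47 - 52) - 1826/1833) + I*sqrt(35)) = 1/((sqrt(-99) - 1826/1833) + I*sqrt(35)) = 1/((3*I*sqrt(11) - 1826/1833) + I*sqrt(35)) = 1/((-1826/1833 + 3*I*sqrt(11)) + I*sqrt(35)) = 1/(-1826/1833 + I*sqrt(35) + 3*I*sqrt(11))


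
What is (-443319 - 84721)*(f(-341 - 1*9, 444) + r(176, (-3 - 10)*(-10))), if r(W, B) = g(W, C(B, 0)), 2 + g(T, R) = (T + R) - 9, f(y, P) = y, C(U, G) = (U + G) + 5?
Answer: 26402000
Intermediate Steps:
C(U, G) = 5 + G + U (C(U, G) = (G + U) + 5 = 5 + G + U)
g(T, R) = -11 + R + T (g(T, R) = -2 + ((T + R) - 9) = -2 + ((R + T) - 9) = -2 + (-9 + R + T) = -11 + R + T)
r(W, B) = -6 + B + W (r(W, B) = -11 + (5 + 0 + B) + W = -11 + (5 + B) + W = -6 + B + W)
(-443319 - 84721)*(f(-341 - 1*9, 444) + r(176, (-3 - 10)*(-10))) = (-443319 - 84721)*((-341 - 1*9) + (-6 + (-3 - 10)*(-10) + 176)) = -528040*((-341 - 9) + (-6 - 13*(-10) + 176)) = -528040*(-350 + (-6 + 130 + 176)) = -528040*(-350 + 300) = -528040*(-50) = 26402000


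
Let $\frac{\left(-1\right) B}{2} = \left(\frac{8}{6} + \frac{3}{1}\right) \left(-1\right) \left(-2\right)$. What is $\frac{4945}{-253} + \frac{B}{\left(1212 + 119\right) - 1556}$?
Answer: $- \frac{144553}{7425} \approx -19.468$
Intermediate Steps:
$B = - \frac{52}{3}$ ($B = - 2 \left(\frac{8}{6} + \frac{3}{1}\right) \left(-1\right) \left(-2\right) = - 2 \left(8 \cdot \frac{1}{6} + 3 \cdot 1\right) \left(-1\right) \left(-2\right) = - 2 \left(\frac{4}{3} + 3\right) \left(-1\right) \left(-2\right) = - 2 \cdot \frac{13}{3} \left(-1\right) \left(-2\right) = - 2 \left(\left(- \frac{13}{3}\right) \left(-2\right)\right) = \left(-2\right) \frac{26}{3} = - \frac{52}{3} \approx -17.333$)
$\frac{4945}{-253} + \frac{B}{\left(1212 + 119\right) - 1556} = \frac{4945}{-253} - \frac{52}{3 \left(\left(1212 + 119\right) - 1556\right)} = 4945 \left(- \frac{1}{253}\right) - \frac{52}{3 \left(1331 - 1556\right)} = - \frac{215}{11} - \frac{52}{3 \left(-225\right)} = - \frac{215}{11} - - \frac{52}{675} = - \frac{215}{11} + \frac{52}{675} = - \frac{144553}{7425}$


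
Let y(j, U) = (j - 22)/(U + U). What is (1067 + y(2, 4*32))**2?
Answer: 4662568089/4096 ≈ 1.1383e+6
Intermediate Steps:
y(j, U) = (-22 + j)/(2*U) (y(j, U) = (-22 + j)/((2*U)) = (-22 + j)*(1/(2*U)) = (-22 + j)/(2*U))
(1067 + y(2, 4*32))**2 = (1067 + (-22 + 2)/(2*((4*32))))**2 = (1067 + (1/2)*(-20)/128)**2 = (1067 + (1/2)*(1/128)*(-20))**2 = (1067 - 5/64)**2 = (68283/64)**2 = 4662568089/4096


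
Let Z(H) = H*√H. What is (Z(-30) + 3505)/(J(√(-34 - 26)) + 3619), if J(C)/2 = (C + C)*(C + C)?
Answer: 3505/3139 - 30*I*√30/3139 ≈ 1.1166 - 0.052347*I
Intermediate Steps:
Z(H) = H^(3/2)
J(C) = 8*C² (J(C) = 2*((C + C)*(C + C)) = 2*((2*C)*(2*C)) = 2*(4*C²) = 8*C²)
(Z(-30) + 3505)/(J(√(-34 - 26)) + 3619) = ((-30)^(3/2) + 3505)/(8*(√(-34 - 26))² + 3619) = (-30*I*√30 + 3505)/(8*(√(-60))² + 3619) = (3505 - 30*I*√30)/(8*(2*I*√15)² + 3619) = (3505 - 30*I*√30)/(8*(-60) + 3619) = (3505 - 30*I*√30)/(-480 + 3619) = (3505 - 30*I*√30)/3139 = (3505 - 30*I*√30)*(1/3139) = 3505/3139 - 30*I*√30/3139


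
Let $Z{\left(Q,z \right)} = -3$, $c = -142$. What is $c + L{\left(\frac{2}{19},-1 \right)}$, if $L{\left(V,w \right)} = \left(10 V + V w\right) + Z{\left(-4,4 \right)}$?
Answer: $- \frac{2737}{19} \approx -144.05$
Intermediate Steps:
$L{\left(V,w \right)} = -3 + 10 V + V w$ ($L{\left(V,w \right)} = \left(10 V + V w\right) - 3 = -3 + 10 V + V w$)
$c + L{\left(\frac{2}{19},-1 \right)} = -142 + \left(-3 + 10 \cdot \frac{2}{19} + \frac{2}{19} \left(-1\right)\right) = -142 - \frac{39}{19} = - \frac{2737}{19}$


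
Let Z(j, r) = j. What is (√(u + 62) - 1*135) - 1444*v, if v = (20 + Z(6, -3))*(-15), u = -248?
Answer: 563025 + I*√186 ≈ 5.6303e+5 + 13.638*I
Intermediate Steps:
v = -390 (v = (20 + 6)*(-15) = 26*(-15) = -390)
(√(u + 62) - 1*135) - 1444*v = (√(-248 + 62) - 1*135) - 1444*(-390) = (√(-186) - 135) + 563160 = (I*√186 - 135) + 563160 = (-135 + I*√186) + 563160 = 563025 + I*√186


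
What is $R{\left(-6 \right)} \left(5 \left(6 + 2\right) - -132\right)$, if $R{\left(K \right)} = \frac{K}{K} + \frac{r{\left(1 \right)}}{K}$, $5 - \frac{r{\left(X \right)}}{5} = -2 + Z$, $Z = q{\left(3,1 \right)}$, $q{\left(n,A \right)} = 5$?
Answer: $- \frac{344}{3} \approx -114.67$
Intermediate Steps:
$Z = 5$
$r{\left(X \right)} = 10$ ($r{\left(X \right)} = 25 - 5 \left(-2 + 5\right) = 25 - 15 = 10$)
$R{\left(K \right)} = 1 + \frac{10}{K}$ ($R{\left(K \right)} = \frac{K}{K} + \frac{10}{K} = 1 + \frac{10}{K}$)
$R{\left(-6 \right)} \left(5 \left(6 + 2\right) - -132\right) = \frac{10 - 6}{-6} \left(5 \left(6 + 2\right) - -132\right) = \left(- \frac{1}{6}\right) 4 \left(5 \cdot 8 + 132\right) = - \frac{2 \left(40 + 132\right)}{3} = \left(- \frac{2}{3}\right) 172 = - \frac{344}{3}$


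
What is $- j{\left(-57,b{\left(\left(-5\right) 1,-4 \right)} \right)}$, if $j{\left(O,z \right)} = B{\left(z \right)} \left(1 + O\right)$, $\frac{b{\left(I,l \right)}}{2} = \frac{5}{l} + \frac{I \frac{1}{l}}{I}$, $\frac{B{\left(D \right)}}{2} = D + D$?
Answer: $-672$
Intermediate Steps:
$B{\left(D \right)} = 4 D$ ($B{\left(D \right)} = 2 \left(D + D\right) = 2 \cdot 2 D = 4 D$)
$b{\left(I,l \right)} = \frac{12}{l}$ ($b{\left(I,l \right)} = 2 \left(\frac{5}{l} + \frac{I \frac{1}{l}}{I}\right) = 2 \left(\frac{5}{l} + \frac{1}{l}\right) = 2 \frac{6}{l} = \frac{12}{l}$)
$j{\left(O,z \right)} = 4 z \left(1 + O\right)$
$- j{\left(-57,b{\left(\left(-5\right) 1,-4 \right)} \right)} = - 4 \frac{12}{-4} \left(1 - 57\right) = - 4 \cdot 12 \left(- \frac{1}{4}\right) \left(-56\right) = - 4 \left(-3\right) \left(-56\right) = \left(-1\right) 672 = -672$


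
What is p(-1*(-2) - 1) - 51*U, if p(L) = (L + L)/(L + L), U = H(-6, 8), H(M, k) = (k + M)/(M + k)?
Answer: -50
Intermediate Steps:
H(M, k) = 1 (H(M, k) = (M + k)/(M + k) = 1)
U = 1
p(L) = 1 (p(L) = (2*L)/((2*L)) = (2*L)*(1/(2*L)) = 1)
p(-1*(-2) - 1) - 51*U = 1 - 51*1 = 1 - 51 = -50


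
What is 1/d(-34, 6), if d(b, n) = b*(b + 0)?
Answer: 1/1156 ≈ 0.00086505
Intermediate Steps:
d(b, n) = b² (d(b, n) = b*b = b²)
1/d(-34, 6) = 1/((-34)²) = 1/1156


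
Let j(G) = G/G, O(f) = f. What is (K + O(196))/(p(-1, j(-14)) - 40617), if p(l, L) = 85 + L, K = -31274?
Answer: 31078/40531 ≈ 0.76677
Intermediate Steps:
j(G) = 1
(K + O(196))/(p(-1, j(-14)) - 40617) = (-31274 + 196)/((85 + 1) - 40617) = -31078/(86 - 40617) = -31078/(-40531) = -31078*(-1/40531) = 31078/40531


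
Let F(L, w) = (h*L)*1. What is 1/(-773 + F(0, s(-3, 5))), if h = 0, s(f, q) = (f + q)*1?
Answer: -1/773 ≈ -0.0012937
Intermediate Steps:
s(f, q) = f + q
F(L, w) = 0 (F(L, w) = (0*L)*1 = 0*1 = 0)
1/(-773 + F(0, s(-3, 5))) = 1/(-773 + 0) = 1/(-773) = -1/773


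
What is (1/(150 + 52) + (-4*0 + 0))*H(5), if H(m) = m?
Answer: 5/202 ≈ 0.024752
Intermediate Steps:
(1/(150 + 52) + (-4*0 + 0))*H(5) = (1/(150 + 52) + (-4*0 + 0))*5 = (1/202 + (0 + 0))*5 = (1/202 + 0)*5 = (1/202)*5 = 5/202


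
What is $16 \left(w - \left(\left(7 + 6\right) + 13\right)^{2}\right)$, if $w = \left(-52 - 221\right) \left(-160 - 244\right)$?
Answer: $1753856$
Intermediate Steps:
$w = 110292$ ($w = \left(-273\right) \left(-404\right) = 110292$)
$16 \left(w - \left(\left(7 + 6\right) + 13\right)^{2}\right) = 16 \left(110292 - \left(\left(7 + 6\right) + 13\right)^{2}\right) = 16 \left(110292 - \left(13 + 13\right)^{2}\right) = 16 \left(110292 - 26^{2}\right) = 16 \left(110292 - 676\right) = 16 \cdot 109616 = 1753856$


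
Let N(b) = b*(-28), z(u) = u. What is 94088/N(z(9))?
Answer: -23522/63 ≈ -373.37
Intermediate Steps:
N(b) = -28*b
94088/N(z(9)) = 94088/((-28*9)) = 94088/(-252) = 94088*(-1/252) = -23522/63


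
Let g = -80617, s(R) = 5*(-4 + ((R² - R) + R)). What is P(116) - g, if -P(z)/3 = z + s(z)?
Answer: -121511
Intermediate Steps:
s(R) = -20 + 5*R² (s(R) = 5*(-4 + R²) = -20 + 5*R²)
P(z) = 60 - 15*z² - 3*z (P(z) = -3*(z + (-20 + 5*z²)) = -3*(-20 + z + 5*z²) = 60 - 15*z² - 3*z)
P(116) - g = (60 - 15*116² - 3*116) - 1*(-80617) = (60 - 15*13456 - 348) + 80617 = (60 - 201840 - 348) + 80617 = -202128 + 80617 = -121511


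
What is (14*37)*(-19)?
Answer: -9842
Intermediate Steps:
(14*37)*(-19) = 518*(-19) = -9842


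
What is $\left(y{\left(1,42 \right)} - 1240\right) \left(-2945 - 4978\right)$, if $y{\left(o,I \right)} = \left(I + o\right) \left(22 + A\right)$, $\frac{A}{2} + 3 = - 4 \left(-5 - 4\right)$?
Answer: $-20156112$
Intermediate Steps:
$A = 66$ ($A = -6 + 2 \left(- 4 \left(-5 - 4\right)\right) = -6 + 2 \left(\left(-4\right) \left(-9\right)\right) = -6 + 2 \cdot 36 = -6 + 72 = 66$)
$y{\left(o,I \right)} = 88 I + 88 o$ ($y{\left(o,I \right)} = \left(I + o\right) \left(22 + 66\right) = \left(I + o\right) 88 = 88 I + 88 o$)
$\left(y{\left(1,42 \right)} - 1240\right) \left(-2945 - 4978\right) = \left(\left(88 \cdot 42 + 88 \cdot 1\right) - 1240\right) \left(-2945 - 4978\right) = \left(\left(3696 + 88\right) - 1240\right) \left(-7923\right) = \left(3784 - 1240\right) \left(-7923\right) = 2544 \left(-7923\right) = -20156112$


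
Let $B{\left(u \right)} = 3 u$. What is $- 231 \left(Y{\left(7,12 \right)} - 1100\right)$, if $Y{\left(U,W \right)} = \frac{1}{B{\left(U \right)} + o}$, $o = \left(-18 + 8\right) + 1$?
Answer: $\frac{1016323}{4} \approx 2.5408 \cdot 10^{5}$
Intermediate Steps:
$o = -9$ ($o = -10 + 1 = -9$)
$Y{\left(U,W \right)} = \frac{1}{-9 + 3 U}$ ($Y{\left(U,W \right)} = \frac{1}{3 U - 9} = \frac{1}{-9 + 3 U}$)
$- 231 \left(Y{\left(7,12 \right)} - 1100\right) = - 231 \left(\frac{1}{3 \left(-3 + 7\right)} - 1100\right) = - 231 \left(\frac{1}{3 \cdot 4} - 1100\right) = - 231 \left(\frac{1}{3} \cdot \frac{1}{4} - 1100\right) = - 231 \left(\frac{1}{12} - 1100\right) = \left(-231\right) \left(- \frac{13199}{12}\right) = \frac{1016323}{4}$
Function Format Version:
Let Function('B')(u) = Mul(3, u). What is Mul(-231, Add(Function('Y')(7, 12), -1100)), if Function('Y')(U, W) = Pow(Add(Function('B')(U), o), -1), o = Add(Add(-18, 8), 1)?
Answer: Rational(1016323, 4) ≈ 2.5408e+5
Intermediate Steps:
o = -9 (o = Add(-10, 1) = -9)
Function('Y')(U, W) = Pow(Add(-9, Mul(3, U)), -1) (Function('Y')(U, W) = Pow(Add(Mul(3, U), -9), -1) = Pow(Add(-9, Mul(3, U)), -1))
Mul(-231, Add(Function('Y')(7, 12), -1100)) = Mul(-231, Add(Mul(Rational(1, 3), Pow(Add(-3, 7), -1)), -1100)) = Mul(-231, Add(Mul(Rational(1, 3), Pow(4, -1)), -1100)) = Mul(-231, Add(Mul(Rational(1, 3), Rational(1, 4)), -1100)) = Mul(-231, Add(Rational(1, 12), -1100)) = Mul(-231, Rational(-13199, 12)) = Rational(1016323, 4)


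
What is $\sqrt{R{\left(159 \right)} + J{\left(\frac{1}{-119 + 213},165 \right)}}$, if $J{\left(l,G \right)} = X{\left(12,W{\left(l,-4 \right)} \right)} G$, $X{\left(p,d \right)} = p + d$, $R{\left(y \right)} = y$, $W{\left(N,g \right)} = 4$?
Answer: $3 \sqrt{311} \approx 52.906$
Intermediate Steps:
$X{\left(p,d \right)} = d + p$
$J{\left(l,G \right)} = 16 G$ ($J{\left(l,G \right)} = \left(4 + 12\right) G = 16 G$)
$\sqrt{R{\left(159 \right)} + J{\left(\frac{1}{-119 + 213},165 \right)}} = \sqrt{159 + 16 \cdot 165} = \sqrt{159 + 2640} = \sqrt{2799} = 3 \sqrt{311}$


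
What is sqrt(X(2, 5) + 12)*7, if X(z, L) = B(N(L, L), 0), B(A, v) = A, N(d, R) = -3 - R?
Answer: 14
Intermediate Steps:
X(z, L) = -3 - L
sqrt(X(2, 5) + 12)*7 = sqrt((-3 - 1*5) + 12)*7 = sqrt((-3 - 5) + 12)*7 = sqrt(-8 + 12)*7 = sqrt(4)*7 = 2*7 = 14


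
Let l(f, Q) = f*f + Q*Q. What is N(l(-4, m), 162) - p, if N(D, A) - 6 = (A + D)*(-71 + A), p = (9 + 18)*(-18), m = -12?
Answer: 29794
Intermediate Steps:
l(f, Q) = Q² + f² (l(f, Q) = f² + Q² = Q² + f²)
p = -486 (p = 27*(-18) = -486)
N(D, A) = 6 + (-71 + A)*(A + D) (N(D, A) = 6 + (A + D)*(-71 + A) = 6 + (-71 + A)*(A + D))
N(l(-4, m), 162) - p = (6 + 162² - 71*162 - 71*((-12)² + (-4)²) + 162*((-12)² + (-4)²)) - 1*(-486) = (6 + 26244 - 11502 - 71*(144 + 16) + 162*(144 + 16)) + 486 = (6 + 26244 - 11502 - 71*160 + 162*160) + 486 = (6 + 26244 - 11502 - 11360 + 25920) + 486 = 29308 + 486 = 29794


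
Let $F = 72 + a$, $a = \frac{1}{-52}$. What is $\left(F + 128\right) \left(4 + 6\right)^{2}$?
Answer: $\frac{259975}{13} \approx 19998.0$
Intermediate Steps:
$a = - \frac{1}{52} \approx -0.019231$
$F = \frac{3743}{52}$ ($F = 72 - \frac{1}{52} = \frac{3743}{52} \approx 71.981$)
$\left(F + 128\right) \left(4 + 6\right)^{2} = \left(\frac{3743}{52} + 128\right) \left(4 + 6\right)^{2} = \frac{10399 \cdot 10^{2}}{52} = \frac{10399}{52} \cdot 100 = \frac{259975}{13}$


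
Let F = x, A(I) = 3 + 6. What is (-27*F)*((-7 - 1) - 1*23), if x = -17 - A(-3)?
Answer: -21762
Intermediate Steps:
A(I) = 9
x = -26 (x = -17 - 1*9 = -17 - 9 = -26)
F = -26
(-27*F)*((-7 - 1) - 1*23) = (-27*(-26))*((-7 - 1) - 1*23) = 702*(-8 - 23) = 702*(-31) = -21762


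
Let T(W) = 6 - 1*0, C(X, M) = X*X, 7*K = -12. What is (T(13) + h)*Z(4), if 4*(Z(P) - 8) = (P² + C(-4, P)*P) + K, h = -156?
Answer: -28950/7 ≈ -4135.7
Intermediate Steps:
K = -12/7 (K = (⅐)*(-12) = -12/7 ≈ -1.7143)
C(X, M) = X²
T(W) = 6 (T(W) = 6 + 0 = 6)
Z(P) = 53/7 + 4*P + P²/4 (Z(P) = 8 + ((P² + (-4)²*P) - 12/7)/4 = 8 + ((P² + 16*P) - 12/7)/4 = 8 + (-12/7 + P² + 16*P)/4 = 8 + (-3/7 + 4*P + P²/4) = 53/7 + 4*P + P²/4)
(T(13) + h)*Z(4) = (6 - 156)*(53/7 + 4*4 + (¼)*4²) = -150*(53/7 + 16 + (¼)*16) = -150*(53/7 + 16 + 4) = -150*193/7 = -28950/7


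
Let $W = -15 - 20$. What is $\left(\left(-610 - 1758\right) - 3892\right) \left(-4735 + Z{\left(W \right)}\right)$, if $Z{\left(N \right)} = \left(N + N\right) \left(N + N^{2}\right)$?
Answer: $551099100$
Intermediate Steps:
$W = -35$ ($W = -15 - 20 = -35$)
$Z{\left(N \right)} = 2 N \left(N + N^{2}\right)$
$\left(\left(-610 - 1758\right) - 3892\right) \left(-4735 + Z{\left(W \right)}\right) = \left(\left(-610 - 1758\right) - 3892\right) \left(-4735 + 2 \left(-35\right)^{2} \left(1 - 35\right)\right) = \left(\left(-610 - 1758\right) - 3892\right) \left(-4735 + 2 \cdot 1225 \left(-34\right)\right) = \left(-2368 - 3892\right) \left(-4735 - 83300\right) = \left(-6260\right) \left(-88035\right) = 551099100$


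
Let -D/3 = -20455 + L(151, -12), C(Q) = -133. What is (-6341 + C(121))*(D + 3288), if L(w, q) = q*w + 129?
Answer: -451250748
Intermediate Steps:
L(w, q) = 129 + q*w
D = 66414 (D = -3*(-20455 + (129 - 12*151)) = -3*(-20455 + (129 - 1812)) = -3*(-20455 - 1683) = -3*(-22138) = 66414)
(-6341 + C(121))*(D + 3288) = (-6341 - 133)*(66414 + 3288) = -6474*69702 = -451250748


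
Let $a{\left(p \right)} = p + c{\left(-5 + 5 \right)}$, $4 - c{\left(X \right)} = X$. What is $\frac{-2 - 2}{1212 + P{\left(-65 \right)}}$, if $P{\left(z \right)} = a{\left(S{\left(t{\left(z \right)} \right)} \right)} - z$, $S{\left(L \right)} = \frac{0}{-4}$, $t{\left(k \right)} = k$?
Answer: $- \frac{4}{1281} \approx -0.0031226$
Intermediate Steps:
$c{\left(X \right)} = 4 - X$
$S{\left(L \right)} = 0$ ($S{\left(L \right)} = 0 \left(- \frac{1}{4}\right) = 0$)
$a{\left(p \right)} = 4 + p$ ($a{\left(p \right)} = p + \left(4 - \left(-5 + 5\right)\right) = p + \left(4 - 0\right) = p + \left(4 + 0\right) = p + 4 = 4 + p$)
$P{\left(z \right)} = 4 - z$ ($P{\left(z \right)} = \left(4 + 0\right) - z = 4 - z$)
$\frac{-2 - 2}{1212 + P{\left(-65 \right)}} = \frac{-2 - 2}{1212 + \left(4 - -65\right)} = \frac{-2 - 2}{1212 + \left(4 + 65\right)} = - \frac{4}{1212 + 69} = - \frac{4}{1281}$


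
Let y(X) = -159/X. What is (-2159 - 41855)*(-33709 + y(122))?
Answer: 90507242599/61 ≈ 1.4837e+9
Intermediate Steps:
(-2159 - 41855)*(-33709 + y(122)) = (-2159 - 41855)*(-33709 - 159/122) = -44014*(-33709 - 159*1/122) = -44014*(-33709 - 159/122) = -44014*(-4112657/122) = 90507242599/61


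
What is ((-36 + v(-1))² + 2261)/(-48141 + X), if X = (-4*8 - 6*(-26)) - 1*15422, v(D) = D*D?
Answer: -3486/63439 ≈ -0.054950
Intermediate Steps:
v(D) = D²
X = -15298 (X = (-32 + 156) - 15422 = 124 - 15422 = -15298)
((-36 + v(-1))² + 2261)/(-48141 + X) = ((-36 + (-1)²)² + 2261)/(-48141 - 15298) = ((-36 + 1)² + 2261)/(-63439) = ((-35)² + 2261)*(-1/63439) = (1225 + 2261)*(-1/63439) = 3486*(-1/63439) = -3486/63439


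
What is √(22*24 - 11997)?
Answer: I*√11469 ≈ 107.09*I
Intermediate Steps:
√(22*24 - 11997) = √(528 - 11997) = √(-11469) = I*√11469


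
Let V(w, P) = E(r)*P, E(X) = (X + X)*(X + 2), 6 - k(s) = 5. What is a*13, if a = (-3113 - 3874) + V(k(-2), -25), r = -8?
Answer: -122031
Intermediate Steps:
k(s) = 1 (k(s) = 6 - 1*5 = 6 - 5 = 1)
E(X) = 2*X*(2 + X) (E(X) = (2*X)*(2 + X) = 2*X*(2 + X))
V(w, P) = 96*P (V(w, P) = (2*(-8)*(2 - 8))*P = (2*(-8)*(-6))*P = 96*P)
a = -9387 (a = (-3113 - 3874) + 96*(-25) = -6987 - 2400 = -9387)
a*13 = -9387*13 = -122031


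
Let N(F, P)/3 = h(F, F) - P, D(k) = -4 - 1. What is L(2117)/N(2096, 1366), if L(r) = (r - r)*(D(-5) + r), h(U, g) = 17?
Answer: 0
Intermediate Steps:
D(k) = -5
L(r) = 0 (L(r) = (r - r)*(-5 + r) = 0*(-5 + r) = 0)
N(F, P) = 51 - 3*P (N(F, P) = 3*(17 - P) = 51 - 3*P)
L(2117)/N(2096, 1366) = 0/(51 - 3*1366) = 0/(51 - 4098) = 0/(-4047) = 0*(-1/4047) = 0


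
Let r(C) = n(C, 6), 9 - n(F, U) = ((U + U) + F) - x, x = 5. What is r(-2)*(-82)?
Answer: -328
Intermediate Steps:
n(F, U) = 14 - F - 2*U (n(F, U) = 9 - (((U + U) + F) - 1*5) = 9 - ((2*U + F) - 5) = 9 - ((F + 2*U) - 5) = 9 - (-5 + F + 2*U) = 9 + (5 - F - 2*U) = 14 - F - 2*U)
r(C) = 2 - C (r(C) = 14 - C - 2*6 = 14 - C - 12 = 2 - C)
r(-2)*(-82) = (2 - 1*(-2))*(-82) = (2 + 2)*(-82) = 4*(-82) = -328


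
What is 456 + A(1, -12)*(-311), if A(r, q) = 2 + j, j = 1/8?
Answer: -1639/8 ≈ -204.88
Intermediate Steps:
j = ⅛ ≈ 0.12500
A(r, q) = 17/8 (A(r, q) = 2 + ⅛ = 17/8)
456 + A(1, -12)*(-311) = 456 + (17/8)*(-311) = 456 - 5287/8 = -1639/8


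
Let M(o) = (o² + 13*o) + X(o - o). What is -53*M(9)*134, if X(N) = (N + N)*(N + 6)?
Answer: -1406196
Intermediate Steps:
X(N) = 2*N*(6 + N) (X(N) = (2*N)*(6 + N) = 2*N*(6 + N))
M(o) = o² + 13*o (M(o) = (o² + 13*o) + 2*(o - o)*(6 + (o - o)) = (o² + 13*o) + 2*0*(6 + 0) = (o² + 13*o) + 2*0*6 = (o² + 13*o) + 0 = o² + 13*o)
-53*M(9)*134 = -477*(13 + 9)*134 = -477*22*134 = -53*198*134 = -10494*134 = -1406196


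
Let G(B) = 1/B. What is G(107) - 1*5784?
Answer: -618887/107 ≈ -5784.0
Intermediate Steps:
G(107) - 1*5784 = 1/107 - 1*5784 = 1/107 - 5784 = -618887/107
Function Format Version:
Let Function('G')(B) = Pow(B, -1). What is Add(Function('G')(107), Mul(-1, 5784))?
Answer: Rational(-618887, 107) ≈ -5784.0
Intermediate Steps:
Add(Function('G')(107), Mul(-1, 5784)) = Add(Pow(107, -1), Mul(-1, 5784)) = Add(Rational(1, 107), -5784) = Rational(-618887, 107)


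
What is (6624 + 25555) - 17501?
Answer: 14678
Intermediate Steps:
(6624 + 25555) - 17501 = 32179 - 17501 = 14678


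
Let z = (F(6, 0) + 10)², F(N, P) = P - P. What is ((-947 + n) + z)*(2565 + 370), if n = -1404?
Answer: -6606685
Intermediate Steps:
F(N, P) = 0
z = 100 (z = (0 + 10)² = 10² = 100)
((-947 + n) + z)*(2565 + 370) = ((-947 - 1404) + 100)*(2565 + 370) = (-2351 + 100)*2935 = -2251*2935 = -6606685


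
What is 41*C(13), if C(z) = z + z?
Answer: 1066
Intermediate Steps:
C(z) = 2*z
41*C(13) = 41*(2*13) = 41*26 = 1066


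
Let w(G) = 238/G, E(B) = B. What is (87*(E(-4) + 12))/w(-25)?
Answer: -8700/119 ≈ -73.109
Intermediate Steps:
(87*(E(-4) + 12))/w(-25) = (87*(-4 + 12))/((238/(-25))) = (87*8)/((238*(-1/25))) = 696/(-238/25) = 696*(-25/238) = -8700/119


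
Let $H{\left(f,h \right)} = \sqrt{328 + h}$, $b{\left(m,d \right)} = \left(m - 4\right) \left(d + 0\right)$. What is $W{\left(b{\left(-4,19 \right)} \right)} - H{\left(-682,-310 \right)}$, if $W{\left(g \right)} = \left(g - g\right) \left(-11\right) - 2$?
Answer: $-2 - 3 \sqrt{2} \approx -6.2426$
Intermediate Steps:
$b{\left(m,d \right)} = d \left(-4 + m\right)$ ($b{\left(m,d \right)} = \left(-4 + m\right) d = d \left(-4 + m\right)$)
$W{\left(g \right)} = -2$ ($W{\left(g \right)} = 0 \left(-11\right) - 2 = 0 - 2 = -2$)
$W{\left(b{\left(-4,19 \right)} \right)} - H{\left(-682,-310 \right)} = -2 - \sqrt{328 - 310} = -2 - \sqrt{18} = -2 - 3 \sqrt{2}$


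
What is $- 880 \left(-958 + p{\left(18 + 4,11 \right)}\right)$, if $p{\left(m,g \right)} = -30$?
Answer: $869440$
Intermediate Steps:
$- 880 \left(-958 + p{\left(18 + 4,11 \right)}\right) = - 880 \left(-958 - 30\right) = \left(-880\right) \left(-988\right) = 869440$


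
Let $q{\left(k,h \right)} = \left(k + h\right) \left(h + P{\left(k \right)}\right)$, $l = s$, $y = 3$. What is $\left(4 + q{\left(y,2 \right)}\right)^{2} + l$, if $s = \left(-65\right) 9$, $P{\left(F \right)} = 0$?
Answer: $-389$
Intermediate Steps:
$s = -585$
$l = -585$
$q{\left(k,h \right)} = h \left(h + k\right)$ ($q{\left(k,h \right)} = \left(k + h\right) \left(h + 0\right) = \left(h + k\right) h = h \left(h + k\right)$)
$\left(4 + q{\left(y,2 \right)}\right)^{2} + l = \left(4 + 2 \left(2 + 3\right)\right)^{2} - 585 = \left(4 + 2 \cdot 5\right)^{2} - 585 = \left(4 + 10\right)^{2} - 585 = 14^{2} - 585 = 196 - 585 = -389$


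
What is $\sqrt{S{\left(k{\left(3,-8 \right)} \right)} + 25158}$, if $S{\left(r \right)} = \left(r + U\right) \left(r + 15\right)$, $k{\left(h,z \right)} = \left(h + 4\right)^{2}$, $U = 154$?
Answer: $5 \sqrt{1526} \approx 195.32$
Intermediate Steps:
$k{\left(h,z \right)} = \left(4 + h\right)^{2}$
$S{\left(r \right)} = \left(15 + r\right) \left(154 + r\right)$ ($S{\left(r \right)} = \left(r + 154\right) \left(r + 15\right) = \left(154 + r\right) \left(15 + r\right) = \left(15 + r\right) \left(154 + r\right)$)
$\sqrt{S{\left(k{\left(3,-8 \right)} \right)} + 25158} = \sqrt{\left(2310 + \left(\left(4 + 3\right)^{2}\right)^{2} + 169 \left(4 + 3\right)^{2}\right) + 25158} = \sqrt{\left(2310 + \left(7^{2}\right)^{2} + 169 \cdot 7^{2}\right) + 25158} = \sqrt{\left(2310 + 49^{2} + 169 \cdot 49\right) + 25158} = \sqrt{\left(2310 + 2401 + 8281\right) + 25158} = \sqrt{12992 + 25158} = \sqrt{38150} = 5 \sqrt{1526}$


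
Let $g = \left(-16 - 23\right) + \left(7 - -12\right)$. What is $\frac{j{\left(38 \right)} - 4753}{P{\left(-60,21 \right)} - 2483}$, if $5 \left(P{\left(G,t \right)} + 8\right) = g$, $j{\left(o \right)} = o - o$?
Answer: $\frac{4753}{2495} \approx 1.905$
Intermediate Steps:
$j{\left(o \right)} = 0$
$g = -20$ ($g = -39 + \left(7 + 12\right) = -39 + 19 = -20$)
$P{\left(G,t \right)} = -12$ ($P{\left(G,t \right)} = -8 + \frac{1}{5} \left(-20\right) = -8 - 4 = -12$)
$\frac{j{\left(38 \right)} - 4753}{P{\left(-60,21 \right)} - 2483} = \frac{0 - 4753}{-12 - 2483} = - \frac{4753}{-2495} = \left(-4753\right) \left(- \frac{1}{2495}\right) = \frac{4753}{2495}$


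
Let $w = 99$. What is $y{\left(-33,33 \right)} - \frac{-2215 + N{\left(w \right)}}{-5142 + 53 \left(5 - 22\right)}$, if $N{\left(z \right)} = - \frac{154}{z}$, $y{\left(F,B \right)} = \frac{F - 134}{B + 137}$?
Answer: $- \frac{12473959}{9245790} \approx -1.3491$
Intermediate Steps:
$y{\left(F,B \right)} = \frac{-134 + F}{137 + B}$
$y{\left(-33,33 \right)} - \frac{-2215 + N{\left(w \right)}}{-5142 + 53 \left(5 - 22\right)} = \frac{-134 - 33}{137 + 33} - \frac{-2215 - \frac{154}{99}}{-5142 + 53 \left(5 - 22\right)} = \frac{1}{170} \left(-167\right) - \frac{-2215 - \frac{14}{9}}{-5142 + 53 \left(-17\right)} = \frac{1}{170} \left(-167\right) - \frac{-2215 - \frac{14}{9}}{-5142 - 901} = - \frac{167}{170} - - \frac{19949}{9 \left(-6043\right)} = - \frac{167}{170} - \left(- \frac{19949}{9}\right) \left(- \frac{1}{6043}\right) = - \frac{167}{170} - \frac{19949}{54387} = - \frac{12473959}{9245790}$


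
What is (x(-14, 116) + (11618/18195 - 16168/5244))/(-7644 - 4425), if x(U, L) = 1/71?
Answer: 1372122929/6813388182285 ≈ 0.00020139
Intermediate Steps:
x(U, L) = 1/71
(x(-14, 116) + (11618/18195 - 16168/5244))/(-7644 - 4425) = (1/71 + (11618/18195 - 16168/5244))/(-7644 - 4425) = (1/71 + (11618*(1/18195) - 16168*1/5244))/(-12069) = (1/71 + (11618/18195 - 4042/1311))*(-1/12069) = (1/71 - 19437664/7951215)*(-1/12069) = -1372122929/564536265*(-1/12069) = 1372122929/6813388182285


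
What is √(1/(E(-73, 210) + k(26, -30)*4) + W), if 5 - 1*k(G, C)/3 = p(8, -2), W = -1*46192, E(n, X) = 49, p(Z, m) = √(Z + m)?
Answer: √(-5034927 + 554304*√6)/√(109 - 12*√6) ≈ 214.92*I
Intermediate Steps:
W = -46192
k(G, C) = 15 - 3*√6 (k(G, C) = 15 - 3*√(8 - 2) = 15 - 3*√6)
√(1/(E(-73, 210) + k(26, -30)*4) + W) = √(1/(49 + (15 - 3*√6)*4) - 46192) = √(1/(49 + (60 - 12*√6)) - 46192) = √(1/(109 - 12*√6) - 46192) = √(-46192 + 1/(109 - 12*√6))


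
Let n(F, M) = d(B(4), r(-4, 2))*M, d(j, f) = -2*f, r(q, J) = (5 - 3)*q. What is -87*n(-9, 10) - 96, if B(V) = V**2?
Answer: -14016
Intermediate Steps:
r(q, J) = 2*q
n(F, M) = 16*M (n(F, M) = (-4*(-4))*M = (-2*(-8))*M = 16*M)
-87*n(-9, 10) - 96 = -1392*10 - 96 = -87*160 - 96 = -13920 - 96 = -14016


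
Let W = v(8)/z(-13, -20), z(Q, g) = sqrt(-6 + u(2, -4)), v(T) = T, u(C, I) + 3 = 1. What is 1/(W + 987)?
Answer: 987/974177 + 2*I*sqrt(2)/974177 ≈ 0.0010132 + 2.9034e-6*I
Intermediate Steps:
u(C, I) = -2 (u(C, I) = -3 + 1 = -2)
z(Q, g) = 2*I*sqrt(2) (z(Q, g) = sqrt(-6 - 2) = sqrt(-8) = 2*I*sqrt(2))
W = -2*I*sqrt(2) (W = 8/((2*I*sqrt(2))) = 8*(-I*sqrt(2)/4) = -2*I*sqrt(2) ≈ -2.8284*I)
1/(W + 987) = 1/(-2*I*sqrt(2) + 987) = 1/(987 - 2*I*sqrt(2))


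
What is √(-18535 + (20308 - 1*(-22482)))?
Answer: 21*√55 ≈ 155.74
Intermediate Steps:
√(-18535 + (20308 - 1*(-22482))) = √(-18535 + (20308 + 22482)) = √(-18535 + 42790) = √24255 = 21*√55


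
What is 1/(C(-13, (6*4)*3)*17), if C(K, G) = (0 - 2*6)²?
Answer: 1/2448 ≈ 0.00040850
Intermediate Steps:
C(K, G) = 144 (C(K, G) = (0 - 12)² = (-12)² = 144)
1/(C(-13, (6*4)*3)*17) = 1/(144*17) = 1/2448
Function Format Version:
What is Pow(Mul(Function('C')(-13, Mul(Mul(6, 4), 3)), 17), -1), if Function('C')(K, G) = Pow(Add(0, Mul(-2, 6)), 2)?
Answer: Rational(1, 2448) ≈ 0.00040850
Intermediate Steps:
Function('C')(K, G) = 144 (Function('C')(K, G) = Pow(Add(0, -12), 2) = Pow(-12, 2) = 144)
Pow(Mul(Function('C')(-13, Mul(Mul(6, 4), 3)), 17), -1) = Pow(Mul(144, 17), -1) = Pow(2448, -1) = Rational(1, 2448)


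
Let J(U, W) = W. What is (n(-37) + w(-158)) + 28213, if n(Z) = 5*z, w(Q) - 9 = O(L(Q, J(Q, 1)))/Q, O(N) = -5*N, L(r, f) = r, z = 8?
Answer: 28257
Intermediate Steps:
w(Q) = 4 (w(Q) = 9 + (-5*Q)/Q = 9 - 5 = 4)
n(Z) = 40 (n(Z) = 5*8 = 40)
(n(-37) + w(-158)) + 28213 = (40 + 4) + 28213 = 44 + 28213 = 28257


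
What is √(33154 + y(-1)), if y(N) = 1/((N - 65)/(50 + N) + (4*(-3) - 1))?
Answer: √16384970739/703 ≈ 182.08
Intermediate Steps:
y(N) = 1/(-13 + (-65 + N)/(50 + N)) (y(N) = 1/((-65 + N)/(50 + N) + (-12 - 1)) = 1/((-65 + N)/(50 + N) - 13) = 1/(-13 + (-65 + N)/(50 + N)))
√(33154 + y(-1)) = √(33154 + (-50 - 1*(-1))/(715 + 12*(-1))) = √(33154 + (-50 + 1)/(715 - 12)) = √(33154 - 49/703) = √(23307213/703) = √16384970739/703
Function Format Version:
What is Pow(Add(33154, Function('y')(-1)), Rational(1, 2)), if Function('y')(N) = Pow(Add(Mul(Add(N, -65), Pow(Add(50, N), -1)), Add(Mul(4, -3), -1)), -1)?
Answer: Mul(Rational(1, 703), Pow(16384970739, Rational(1, 2))) ≈ 182.08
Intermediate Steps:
Function('y')(N) = Pow(Add(-13, Mul(Pow(Add(50, N), -1), Add(-65, N))), -1) (Function('y')(N) = Pow(Add(Mul(Add(-65, N), Pow(Add(50, N), -1)), Add(-12, -1)), -1) = Pow(Add(Mul(Pow(Add(50, N), -1), Add(-65, N)), -13), -1) = Pow(Add(-13, Mul(Pow(Add(50, N), -1), Add(-65, N))), -1))
Pow(Add(33154, Function('y')(-1)), Rational(1, 2)) = Pow(Add(33154, Mul(Pow(Add(715, Mul(12, -1)), -1), Add(-50, Mul(-1, -1)))), Rational(1, 2)) = Pow(Add(33154, Mul(Pow(Add(715, -12), -1), Add(-50, 1))), Rational(1, 2)) = Pow(Add(33154, Mul(Pow(703, -1), -49)), Rational(1, 2)) = Pow(Add(33154, Mul(Rational(1, 703), -49)), Rational(1, 2)) = Pow(Add(33154, Rational(-49, 703)), Rational(1, 2)) = Pow(Rational(23307213, 703), Rational(1, 2)) = Mul(Rational(1, 703), Pow(16384970739, Rational(1, 2)))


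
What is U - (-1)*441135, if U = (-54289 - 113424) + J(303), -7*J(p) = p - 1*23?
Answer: 273382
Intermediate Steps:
J(p) = 23/7 - p/7 (J(p) = -(p - 1*23)/7 = -(p - 23)/7 = -(-23 + p)/7 = 23/7 - p/7)
U = -167753 (U = (-54289 - 113424) + (23/7 - ⅐*303) = -167713 + (23/7 - 303/7) = -167713 - 40 = -167753)
U - (-1)*441135 = -167753 - (-1)*441135 = -167753 - 1*(-441135) = -167753 + 441135 = 273382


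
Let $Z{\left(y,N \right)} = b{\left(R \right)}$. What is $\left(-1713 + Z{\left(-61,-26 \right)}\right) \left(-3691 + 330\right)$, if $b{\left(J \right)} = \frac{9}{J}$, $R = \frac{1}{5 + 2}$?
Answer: $5545650$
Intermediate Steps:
$R = \frac{1}{7} \approx 0.14286$
$Z{\left(y,N \right)} = 63$ ($Z{\left(y,N \right)} = 9 \frac{1}{\frac{1}{7}} = 9 \cdot 7 = 63$)
$\left(-1713 + Z{\left(-61,-26 \right)}\right) \left(-3691 + 330\right) = \left(-1713 + 63\right) \left(-3691 + 330\right) = \left(-1650\right) \left(-3361\right) = 5545650$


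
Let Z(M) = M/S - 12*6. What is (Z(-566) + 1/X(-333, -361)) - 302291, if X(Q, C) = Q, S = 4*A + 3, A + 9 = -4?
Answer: -4933468642/16317 ≈ -3.0235e+5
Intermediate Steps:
A = -13 (A = -9 - 4 = -13)
S = -49 (S = 4*(-13) + 3 = -52 + 3 = -49)
Z(M) = -72 - M/49 (Z(M) = M/(-49) - 12*6 = M*(-1/49) - 72 = -M/49 - 72 = -72 - M/49)
(Z(-566) + 1/X(-333, -361)) - 302291 = ((-72 - 1/49*(-566)) + 1/(-333)) - 302291 = ((-72 + 566/49) - 1/333) - 302291 = (-2962/49 - 1/333) - 302291 = -986395/16317 - 302291 = -4933468642/16317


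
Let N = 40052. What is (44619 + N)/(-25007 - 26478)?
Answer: -84671/51485 ≈ -1.6446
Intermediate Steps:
(44619 + N)/(-25007 - 26478) = (44619 + 40052)/(-25007 - 26478) = 84671/(-51485) = 84671*(-1/51485) = -84671/51485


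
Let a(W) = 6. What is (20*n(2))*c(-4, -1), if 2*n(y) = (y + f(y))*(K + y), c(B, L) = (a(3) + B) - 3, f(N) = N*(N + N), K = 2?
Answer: -400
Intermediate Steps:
f(N) = 2*N**2 (f(N) = N*(2*N) = 2*N**2)
c(B, L) = 3 + B (c(B, L) = (6 + B) - 3 = 3 + B)
n(y) = (2 + y)*(y + 2*y**2)/2 (n(y) = ((y + 2*y**2)*(2 + y))/2 = ((2 + y)*(y + 2*y**2))/2 = (2 + y)*(y + 2*y**2)/2)
(20*n(2))*c(-4, -1) = (20*(2*(1 + 2**2 + (5/2)*2)))*(3 - 4) = (20*(2*(1 + 4 + 5)))*(-1) = (20*(2*10))*(-1) = (20*20)*(-1) = 400*(-1) = -400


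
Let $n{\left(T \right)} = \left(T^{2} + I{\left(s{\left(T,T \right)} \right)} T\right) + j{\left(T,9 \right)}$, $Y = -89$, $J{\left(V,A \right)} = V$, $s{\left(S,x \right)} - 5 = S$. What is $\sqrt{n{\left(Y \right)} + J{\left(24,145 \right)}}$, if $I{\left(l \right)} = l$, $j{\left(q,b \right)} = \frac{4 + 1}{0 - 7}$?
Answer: $\frac{\sqrt{755594}}{7} \approx 124.18$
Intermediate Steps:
$s{\left(S,x \right)} = 5 + S$
$j{\left(q,b \right)} = - \frac{5}{7}$ ($j{\left(q,b \right)} = \frac{5}{-7} = 5 \left(- \frac{1}{7}\right) = - \frac{5}{7}$)
$n{\left(T \right)} = - \frac{5}{7} + T^{2} + T \left(5 + T\right)$ ($n{\left(T \right)} = \left(T^{2} + \left(5 + T\right) T\right) - \frac{5}{7} = \left(T^{2} + T \left(5 + T\right)\right) - \frac{5}{7} = - \frac{5}{7} + T^{2} + T \left(5 + T\right)$)
$\sqrt{n{\left(Y \right)} + J{\left(24,145 \right)}} = \sqrt{\left(- \frac{5}{7} + 2 \left(-89\right)^{2} + 5 \left(-89\right)\right) + 24} = \sqrt{\left(- \frac{5}{7} + 2 \cdot 7921 - 445\right) + 24} = \sqrt{\left(- \frac{5}{7} + 15842 - 445\right) + 24} = \sqrt{\frac{107774}{7} + 24} = \sqrt{\frac{107942}{7}} = \frac{\sqrt{755594}}{7}$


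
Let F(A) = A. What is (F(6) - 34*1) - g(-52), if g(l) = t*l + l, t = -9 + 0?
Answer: -444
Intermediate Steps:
t = -9
g(l) = -8*l (g(l) = -9*l + l = -8*l)
(F(6) - 34*1) - g(-52) = (6 - 34*1) - (-8)*(-52) = (6 - 34) - 1*416 = -28 - 416 = -444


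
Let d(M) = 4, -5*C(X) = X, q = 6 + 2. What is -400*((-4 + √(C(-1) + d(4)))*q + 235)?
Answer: -81200 - 640*√105 ≈ -87758.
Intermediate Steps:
q = 8
C(X) = -X/5
-400*((-4 + √(C(-1) + d(4)))*q + 235) = -400*((-4 + √(-⅕*(-1) + 4))*8 + 235) = -400*((-4 + √(⅕ + 4))*8 + 235) = -400*((-4 + √(21/5))*8 + 235) = -400*((-4 + √105/5)*8 + 235) = -400*((-32 + 8*√105/5) + 235) = -400*(203 + 8*√105/5) = -81200 - 640*√105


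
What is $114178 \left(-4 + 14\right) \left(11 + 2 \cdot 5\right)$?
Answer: $23977380$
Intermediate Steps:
$114178 \left(-4 + 14\right) \left(11 + 2 \cdot 5\right) = 114178 \cdot 10 \left(11 + 10\right) = 114178 \cdot 10 \cdot 21 = 114178 \cdot 210 = 23977380$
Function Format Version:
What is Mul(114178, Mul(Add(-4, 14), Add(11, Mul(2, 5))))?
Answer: 23977380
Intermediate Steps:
Mul(114178, Mul(Add(-4, 14), Add(11, Mul(2, 5)))) = Mul(114178, Mul(10, Add(11, 10))) = Mul(114178, Mul(10, 21)) = Mul(114178, 210) = 23977380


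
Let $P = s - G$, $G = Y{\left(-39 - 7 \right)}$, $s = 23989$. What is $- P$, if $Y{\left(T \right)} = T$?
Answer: $-24035$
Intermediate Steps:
$G = -46$ ($G = -39 - 7 = -46$)
$P = 24035$ ($P = 23989 - -46 = 23989 + 46 = 24035$)
$- P = \left(-1\right) 24035 = -24035$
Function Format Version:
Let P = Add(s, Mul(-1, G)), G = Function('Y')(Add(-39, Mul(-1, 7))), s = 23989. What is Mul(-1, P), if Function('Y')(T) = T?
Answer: -24035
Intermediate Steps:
G = -46 (G = Add(-39, Mul(-1, 7)) = Add(-39, -7) = -46)
P = 24035 (P = Add(23989, Mul(-1, -46)) = Add(23989, 46) = 24035)
Mul(-1, P) = Mul(-1, 24035) = -24035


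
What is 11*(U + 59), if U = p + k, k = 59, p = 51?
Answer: 1859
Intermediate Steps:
U = 110 (U = 51 + 59 = 110)
11*(U + 59) = 11*(110 + 59) = 11*169 = 1859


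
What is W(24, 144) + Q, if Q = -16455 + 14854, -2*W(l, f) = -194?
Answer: -1504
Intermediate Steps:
W(l, f) = 97 (W(l, f) = -½*(-194) = 97)
Q = -1601
W(24, 144) + Q = 97 - 1601 = -1504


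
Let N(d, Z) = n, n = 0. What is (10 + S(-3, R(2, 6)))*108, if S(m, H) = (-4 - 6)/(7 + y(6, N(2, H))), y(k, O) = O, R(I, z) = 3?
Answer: 6480/7 ≈ 925.71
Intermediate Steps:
N(d, Z) = 0
S(m, H) = -10/7 (S(m, H) = (-4 - 6)/(7 + 0) = -10/7)
(10 + S(-3, R(2, 6)))*108 = (10 - 10/7)*108 = (60/7)*108 = 6480/7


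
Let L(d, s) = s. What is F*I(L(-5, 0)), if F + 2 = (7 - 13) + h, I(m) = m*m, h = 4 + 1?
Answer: 0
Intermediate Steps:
h = 5
I(m) = m**2
F = -3 (F = -2 + ((7 - 13) + 5) = -2 + (-6 + 5) = -2 - 1 = -3)
F*I(L(-5, 0)) = -3*0**2 = -3*0 = 0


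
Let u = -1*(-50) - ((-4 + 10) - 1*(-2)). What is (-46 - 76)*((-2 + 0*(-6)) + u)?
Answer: -4880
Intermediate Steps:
u = 42 (u = 50 - (6 + 2) = 50 - 1*8 = 50 - 8 = 42)
(-46 - 76)*((-2 + 0*(-6)) + u) = (-46 - 76)*((-2 + 0*(-6)) + 42) = -122*((-2 + 0) + 42) = -122*(-2 + 42) = -122*40 = -4880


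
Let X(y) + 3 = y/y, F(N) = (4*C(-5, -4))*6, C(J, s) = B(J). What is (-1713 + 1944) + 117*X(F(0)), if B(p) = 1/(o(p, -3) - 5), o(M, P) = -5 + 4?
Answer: -3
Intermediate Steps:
o(M, P) = -1
B(p) = -1/6 (B(p) = 1/(-1 - 5) = 1/(-6) = -1/6)
C(J, s) = -1/6
F(N) = -4 (F(N) = (4*(-1/6))*6 = -2/3*6 = -4)
X(y) = -2 (X(y) = -3 + y/y = -3 + 1 = -2)
(-1713 + 1944) + 117*X(F(0)) = (-1713 + 1944) + 117*(-2) = 231 - 234 = -3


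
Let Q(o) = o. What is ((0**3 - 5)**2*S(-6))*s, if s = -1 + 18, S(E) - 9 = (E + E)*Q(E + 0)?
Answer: 34425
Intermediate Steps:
S(E) = 9 + 2*E**2 (S(E) = 9 + (E + E)*(E + 0) = 9 + (2*E)*E = 9 + 2*E**2)
s = 17
((0**3 - 5)**2*S(-6))*s = ((0**3 - 5)**2*(9 + 2*(-6)**2))*17 = ((0 - 5)**2*(9 + 2*36))*17 = ((-5)**2*(9 + 72))*17 = (25*81)*17 = 2025*17 = 34425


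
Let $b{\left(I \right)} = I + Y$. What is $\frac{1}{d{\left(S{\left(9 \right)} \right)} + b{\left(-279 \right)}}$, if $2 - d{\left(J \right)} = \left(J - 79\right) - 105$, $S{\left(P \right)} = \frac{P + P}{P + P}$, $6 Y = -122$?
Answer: $- \frac{3}{343} \approx -0.0087464$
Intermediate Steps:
$Y = - \frac{61}{3}$ ($Y = \frac{1}{6} \left(-122\right) = - \frac{61}{3} \approx -20.333$)
$S{\left(P \right)} = 1$ ($S{\left(P \right)} = \frac{2 P}{2 P} = 2 P \frac{1}{2 P} = 1$)
$b{\left(I \right)} = - \frac{61}{3} + I$ ($b{\left(I \right)} = I - \frac{61}{3} = - \frac{61}{3} + I$)
$d{\left(J \right)} = 186 - J$ ($d{\left(J \right)} = 2 - \left(\left(J - 79\right) - 105\right) = 2 - \left(\left(-79 + J\right) - 105\right) = 2 - \left(-184 + J\right) = 186 - J$)
$\frac{1}{d{\left(S{\left(9 \right)} \right)} + b{\left(-279 \right)}} = \frac{1}{\left(186 - 1\right) - \frac{898}{3}} = \frac{1}{185 - \frac{898}{3}} = \frac{1}{- \frac{343}{3}} = - \frac{3}{343}$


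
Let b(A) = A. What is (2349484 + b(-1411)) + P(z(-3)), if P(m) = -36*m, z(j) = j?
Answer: 2348181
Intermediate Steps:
(2349484 + b(-1411)) + P(z(-3)) = (2349484 - 1411) - 36*(-3) = 2348073 + 108 = 2348181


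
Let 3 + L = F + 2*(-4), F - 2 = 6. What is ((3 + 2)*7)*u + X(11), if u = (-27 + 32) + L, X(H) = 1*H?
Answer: 81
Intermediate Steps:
F = 8 (F = 2 + 6 = 8)
L = -3 (L = -3 + (8 + 2*(-4)) = -3 + (8 - 8) = -3 + 0 = -3)
X(H) = H
u = 2 (u = (-27 + 32) - 3 = 5 - 3 = 2)
((3 + 2)*7)*u + X(11) = ((3 + 2)*7)*2 + 11 = (5*7)*2 + 11 = 35*2 + 11 = 70 + 11 = 81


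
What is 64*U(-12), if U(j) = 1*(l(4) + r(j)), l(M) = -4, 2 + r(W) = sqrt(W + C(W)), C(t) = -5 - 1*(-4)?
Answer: -384 + 64*I*sqrt(13) ≈ -384.0 + 230.76*I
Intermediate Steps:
C(t) = -1 (C(t) = -5 + 4 = -1)
r(W) = -2 + sqrt(-1 + W) (r(W) = -2 + sqrt(W - 1) = -2 + sqrt(-1 + W))
U(j) = -6 + sqrt(-1 + j) (U(j) = 1*(-4 + (-2 + sqrt(-1 + j))) = 1*(-6 + sqrt(-1 + j)) = -6 + sqrt(-1 + j))
64*U(-12) = 64*(-6 + sqrt(-1 - 12)) = 64*(-6 + sqrt(-13)) = 64*(-6 + I*sqrt(13)) = -384 + 64*I*sqrt(13)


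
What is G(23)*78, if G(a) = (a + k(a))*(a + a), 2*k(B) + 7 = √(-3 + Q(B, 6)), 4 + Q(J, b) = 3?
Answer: 69966 + 3588*I ≈ 69966.0 + 3588.0*I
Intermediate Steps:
Q(J, b) = -1 (Q(J, b) = -4 + 3 = -1)
k(B) = -7/2 + I (k(B) = -7/2 + √(-3 - 1)/2 = -7/2 + √(-4)/2 = -7/2 + (2*I)/2 = -7/2 + I)
G(a) = 2*a*(-7/2 + I + a) (G(a) = (a + (-7/2 + I))*(a + a) = (-7/2 + I + a)*(2*a) = 2*a*(-7/2 + I + a))
G(23)*78 = (23*(-7 + 2*I + 2*23))*78 = (23*(-7 + 2*I + 46))*78 = (23*(39 + 2*I))*78 = (897 + 46*I)*78 = 69966 + 3588*I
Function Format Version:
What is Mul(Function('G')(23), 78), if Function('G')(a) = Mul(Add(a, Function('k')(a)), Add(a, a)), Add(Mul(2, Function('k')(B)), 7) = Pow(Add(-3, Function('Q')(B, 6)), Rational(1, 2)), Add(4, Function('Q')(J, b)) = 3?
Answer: Add(69966, Mul(3588, I)) ≈ Add(69966., Mul(3588.0, I))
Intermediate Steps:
Function('Q')(J, b) = -1 (Function('Q')(J, b) = Add(-4, 3) = -1)
Function('k')(B) = Add(Rational(-7, 2), I) (Function('k')(B) = Add(Rational(-7, 2), Mul(Rational(1, 2), Pow(Add(-3, -1), Rational(1, 2)))) = Add(Rational(-7, 2), Mul(Rational(1, 2), Pow(-4, Rational(1, 2)))) = Add(Rational(-7, 2), Mul(Rational(1, 2), Mul(2, I))) = Add(Rational(-7, 2), I))
Function('G')(a) = Mul(2, a, Add(Rational(-7, 2), I, a)) (Function('G')(a) = Mul(Add(a, Add(Rational(-7, 2), I)), Add(a, a)) = Mul(Add(Rational(-7, 2), I, a), Mul(2, a)) = Mul(2, a, Add(Rational(-7, 2), I, a)))
Mul(Function('G')(23), 78) = Mul(Mul(23, Add(-7, Mul(2, I), Mul(2, 23))), 78) = Mul(Mul(23, Add(-7, Mul(2, I), 46)), 78) = Mul(Mul(23, Add(39, Mul(2, I))), 78) = Mul(Add(897, Mul(46, I)), 78) = Add(69966, Mul(3588, I))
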